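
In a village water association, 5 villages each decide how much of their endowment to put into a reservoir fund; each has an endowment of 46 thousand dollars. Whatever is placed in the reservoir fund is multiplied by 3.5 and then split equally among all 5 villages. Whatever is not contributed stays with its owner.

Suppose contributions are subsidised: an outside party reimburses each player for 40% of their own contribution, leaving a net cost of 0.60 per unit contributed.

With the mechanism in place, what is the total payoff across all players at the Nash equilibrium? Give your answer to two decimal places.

897.00 thousand dollars

The effective private return per unit is now (3.5/5) / 0.60 = 1.1667 > 1, so every player's dominant strategy flips to full contribution.
So the Nash equilibrium is full contribution by all 5; the group earns 5 × (46 × 0.40 + 3.5 × 46) = 897.00.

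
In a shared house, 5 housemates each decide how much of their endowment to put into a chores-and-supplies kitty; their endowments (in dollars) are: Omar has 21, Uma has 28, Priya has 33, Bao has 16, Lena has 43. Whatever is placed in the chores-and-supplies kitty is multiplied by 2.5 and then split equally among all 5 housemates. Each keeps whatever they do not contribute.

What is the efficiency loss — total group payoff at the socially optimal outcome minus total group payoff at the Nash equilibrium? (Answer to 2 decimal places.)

The private return per contributed unit is 2.5/5 = 0.5000 < 1 for every player regardless of endowment, so the Nash equilibrium is zero contribution and the group total is Σ E_j = 21 + 28 + 33 + 16 + 43 = 141.
Each contributed unit returns 2.500 to the group, so the social optimum is full contribution by everyone: group total = 2.500 × 141 = 352.50.
Efficiency loss = (2.500 − 1) × 141 = 211.50.

211.50 dollars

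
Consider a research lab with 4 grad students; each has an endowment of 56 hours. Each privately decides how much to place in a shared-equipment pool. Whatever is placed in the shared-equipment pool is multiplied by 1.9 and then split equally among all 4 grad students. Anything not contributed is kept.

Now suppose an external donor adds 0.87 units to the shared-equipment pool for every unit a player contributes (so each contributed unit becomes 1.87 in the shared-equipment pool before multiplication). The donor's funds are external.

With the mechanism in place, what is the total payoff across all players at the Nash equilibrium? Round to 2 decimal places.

With the mechanism, a contributed unit returns 1.9 × 1.87 / 4 = 0.8883 per unit of net cost — still below 1 — so contributing 0 remains dominant for every player.
Everyone keeps their endowment and the group total is 4 × 56 = 224.

224.00 hours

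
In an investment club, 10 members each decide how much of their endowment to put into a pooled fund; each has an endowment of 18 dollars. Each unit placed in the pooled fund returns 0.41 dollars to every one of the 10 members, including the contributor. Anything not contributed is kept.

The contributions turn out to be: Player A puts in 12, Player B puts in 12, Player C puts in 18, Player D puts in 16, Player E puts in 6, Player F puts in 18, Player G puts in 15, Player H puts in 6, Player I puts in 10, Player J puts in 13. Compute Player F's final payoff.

51.66 dollars

Total contributed: 12 + 12 + 18 + 16 + 6 + 18 + 15 + 6 + 10 + 13 = 126.
Each receives 0.41 × 126 = 51.66 from the pooled fund.
Player F keeps 18 − 18 = 0, so Player F's payoff is 0 + 51.66 = 51.66.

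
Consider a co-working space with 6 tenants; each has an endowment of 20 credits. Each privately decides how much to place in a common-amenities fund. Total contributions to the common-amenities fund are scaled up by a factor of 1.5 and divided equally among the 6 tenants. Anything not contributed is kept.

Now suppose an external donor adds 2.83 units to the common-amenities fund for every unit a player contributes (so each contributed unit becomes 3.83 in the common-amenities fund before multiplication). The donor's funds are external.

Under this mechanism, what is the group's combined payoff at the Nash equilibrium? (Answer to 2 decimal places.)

With the mechanism, a contributed unit returns 1.5 × 3.83 / 6 = 0.9575 per unit of net cost — still below 1 — so contributing 0 remains dominant for every player.
Everyone keeps their endowment and the group total is 6 × 20 = 120.

120.00 credits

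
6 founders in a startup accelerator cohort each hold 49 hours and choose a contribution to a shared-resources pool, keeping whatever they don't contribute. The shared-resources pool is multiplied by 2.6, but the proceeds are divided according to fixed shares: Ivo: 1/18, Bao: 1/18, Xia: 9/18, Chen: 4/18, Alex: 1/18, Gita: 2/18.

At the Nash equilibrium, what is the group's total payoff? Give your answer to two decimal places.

372.40 hours

Each unit j contributes comes back to j as 2.6 × (j's share), so j prefers to contribute only if that share exceeds 1/2.6 = 0.3846; otherwise keeping the unit dominates.
Only Xia (9/18) clears that bar, contributing 49; the remaining 5 contribute 0. Total contributed: 49.
The shared-resources pool pays out 2.6 × 49 = 127.40 in total (split across the unequal shares, but the aggregate is all that matters for the group sum).
The 5 free-riders keep 49 each, adding 245. Group total = 245 + 127.40 = 372.40.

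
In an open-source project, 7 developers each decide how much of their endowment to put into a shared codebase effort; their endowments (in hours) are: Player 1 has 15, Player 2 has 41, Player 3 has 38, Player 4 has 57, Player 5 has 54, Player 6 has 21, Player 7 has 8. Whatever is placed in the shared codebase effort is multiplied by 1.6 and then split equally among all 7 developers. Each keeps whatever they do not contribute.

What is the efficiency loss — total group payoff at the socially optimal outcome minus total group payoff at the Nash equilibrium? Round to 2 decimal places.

The private return per contributed unit is 1.6/7 = 0.2286 < 1 for every player regardless of endowment, so the Nash equilibrium is zero contribution and the group total is Σ E_j = 15 + 41 + 38 + 57 + 54 + 21 + 8 = 234.
Each contributed unit returns 1.600 to the group, so the social optimum is full contribution by everyone: group total = 1.600 × 234 = 374.40.
Efficiency loss = (1.600 − 1) × 234 = 140.40.

140.40 hours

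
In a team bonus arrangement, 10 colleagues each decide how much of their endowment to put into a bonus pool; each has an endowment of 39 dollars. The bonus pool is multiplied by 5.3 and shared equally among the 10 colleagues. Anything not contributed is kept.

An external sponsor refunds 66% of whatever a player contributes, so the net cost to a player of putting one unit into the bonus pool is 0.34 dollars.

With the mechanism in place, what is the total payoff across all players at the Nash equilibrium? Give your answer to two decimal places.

Under the mechanism each unit contributed yields (5.3/10) / 0.34 = 1.5588 back to its contributor per unit of net cost, which exceeds 1, making full contribution the dominant choice for everyone.
So the Nash equilibrium is full contribution by all 10; the group earns 10 × (39 × 0.66 + 5.3 × 39) = 2324.40.

2324.40 dollars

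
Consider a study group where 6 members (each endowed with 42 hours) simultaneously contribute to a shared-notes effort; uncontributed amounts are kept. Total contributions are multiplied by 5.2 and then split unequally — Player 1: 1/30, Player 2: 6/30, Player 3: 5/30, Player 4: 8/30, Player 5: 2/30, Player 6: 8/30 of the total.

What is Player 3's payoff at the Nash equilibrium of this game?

Player j's private return per contributed unit is 5.2 × (j's share). Contributing is weakly dominant for j when that share is at least 1/5.2 = 0.1923, and contributing 0 is dominant otherwise.
Player 2, Player 4 and Player 6 clear that bar, contributing 42 each; the remaining 3 contribute 0. Total contributed: 126.
Player 3 keeps 42 and receives 5.2 × 126 × 5/30 = 109.20 from the shared-notes effort, for a payoff of 151.20.

151.20 hours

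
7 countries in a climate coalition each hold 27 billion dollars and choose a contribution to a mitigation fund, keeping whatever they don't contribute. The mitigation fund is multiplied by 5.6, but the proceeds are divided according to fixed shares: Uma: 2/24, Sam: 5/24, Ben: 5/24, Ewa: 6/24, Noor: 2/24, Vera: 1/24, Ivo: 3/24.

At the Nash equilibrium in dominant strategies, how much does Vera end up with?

Player j's private return per contributed unit is 5.6 × (j's share). Contributing is weakly dominant for j when that share is at least 1/5.6 = 0.1786, and contributing 0 is dominant otherwise.
Sam, Ben and Ewa clear that bar, contributing 27 each; the remaining 4 contribute 0. Total contributed: 81.
Vera keeps 27 and receives 5.6 × 81 × 1/24 = 18.90 from the mitigation fund, for a payoff of 45.90.

45.90 billion dollars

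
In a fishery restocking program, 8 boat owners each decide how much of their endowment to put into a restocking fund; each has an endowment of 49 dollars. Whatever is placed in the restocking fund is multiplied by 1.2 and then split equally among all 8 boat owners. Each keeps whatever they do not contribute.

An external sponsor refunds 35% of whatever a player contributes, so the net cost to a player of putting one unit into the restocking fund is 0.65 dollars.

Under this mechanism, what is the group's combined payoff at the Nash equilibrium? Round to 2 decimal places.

392.00 dollars

With the mechanism, a contributed unit returns (1.2/8) / 0.65 = 0.2308 per unit of net cost — still below 1 — so contributing 0 remains dominant for every player.
Everyone keeps their endowment and the group total is 8 × 49 = 392.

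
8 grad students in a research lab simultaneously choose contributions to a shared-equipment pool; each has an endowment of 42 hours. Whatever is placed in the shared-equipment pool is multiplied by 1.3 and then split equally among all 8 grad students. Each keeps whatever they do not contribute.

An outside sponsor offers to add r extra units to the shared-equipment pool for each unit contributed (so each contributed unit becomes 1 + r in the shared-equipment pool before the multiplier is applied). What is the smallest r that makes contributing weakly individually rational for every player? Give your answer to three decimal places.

With matching at rate r, one contributed unit becomes (1 + r) in the shared-equipment pool and returns 1.3 × (1 + r) / 8 to the contributor.
Setting this equal to 1: 1 + r = 8/1.3 = 6.1538.
So the minimum matching rate is r = 6.1538 − 1 = 5.154.

5.154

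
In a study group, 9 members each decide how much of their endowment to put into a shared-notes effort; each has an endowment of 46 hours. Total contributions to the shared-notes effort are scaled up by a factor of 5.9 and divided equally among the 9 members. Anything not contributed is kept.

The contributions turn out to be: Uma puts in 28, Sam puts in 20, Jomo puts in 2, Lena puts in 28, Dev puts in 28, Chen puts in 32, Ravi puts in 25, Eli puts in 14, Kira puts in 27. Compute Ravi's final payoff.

154.73 hours

Total contributed: 28 + 20 + 2 + 28 + 28 + 32 + 25 + 14 + 27 = 204.
Each receives 5.9 × 204 / 9 = 133.73 from the shared-notes effort.
Ravi keeps 46 − 25 = 21, so Ravi's payoff is 21 + 133.73 = 154.73.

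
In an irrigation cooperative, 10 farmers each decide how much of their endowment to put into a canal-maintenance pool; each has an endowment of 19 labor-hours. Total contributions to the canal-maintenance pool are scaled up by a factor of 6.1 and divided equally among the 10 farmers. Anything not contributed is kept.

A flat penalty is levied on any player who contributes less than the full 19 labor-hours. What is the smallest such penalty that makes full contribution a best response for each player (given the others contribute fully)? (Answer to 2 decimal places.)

7.41 labor-hours

Given the others contribute fully, the best deviation is to contribute 0 (any partial contribution still incurs the fine and gives up units whose private return 0.6100 is below 1).
Deviating from 19 to 0 saves 19 labor-hours but forfeits the deviator's share of the drop in the canal-maintenance pool: 6.1/10 × 19 = 11.59.
So the deviation gain is 19 − 11.59 = 7.41, and the fine must be at least 7.41 labor-hours to wipe it out.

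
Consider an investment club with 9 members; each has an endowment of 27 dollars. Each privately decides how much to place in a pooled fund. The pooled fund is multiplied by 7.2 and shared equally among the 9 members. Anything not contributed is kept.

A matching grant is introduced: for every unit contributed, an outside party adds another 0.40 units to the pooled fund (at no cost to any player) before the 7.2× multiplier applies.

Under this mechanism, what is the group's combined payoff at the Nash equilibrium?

Under the mechanism each unit contributed yields 7.2 × 1.40 / 9 = 1.1200 back to its contributor per unit of net cost, which exceeds 1, making full contribution the dominant choice for everyone.
At the Nash equilibrium everyone contributes 27. Group total payoff = 7.2 × 1.40 × 243 = 2449.44.

2449.44 dollars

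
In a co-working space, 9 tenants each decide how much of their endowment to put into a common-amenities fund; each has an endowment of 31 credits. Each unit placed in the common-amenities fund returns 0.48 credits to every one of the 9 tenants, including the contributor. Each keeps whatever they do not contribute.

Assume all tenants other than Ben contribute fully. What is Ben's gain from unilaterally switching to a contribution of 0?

16.12 credits

Switching from a contribution of 31 to 0 lets Ben keep an extra 31 credits, but lowers the common-amenities fund by 31, which costs Ben their own share of that drop: 0.48 × 31 = 14.88.
Net gain = 31 − 14.88 = 16.12. The private return per contributed unit (0.48) is below 1, so free-riding is indeed the best response regardless of what the others do.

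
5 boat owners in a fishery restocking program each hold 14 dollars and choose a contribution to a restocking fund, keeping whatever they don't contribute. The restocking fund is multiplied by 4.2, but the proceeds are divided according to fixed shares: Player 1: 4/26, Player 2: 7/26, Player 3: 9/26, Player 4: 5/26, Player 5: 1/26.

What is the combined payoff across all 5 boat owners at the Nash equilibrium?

159.60 dollars

For player j, contributing a unit is worthwhile iff 4.2 × (j's share) ≥ 1, i.e. iff j's share is at least 0.2381.
The shares above 0.2381 belong to Player 2 and Player 3, contributing 14 each; the remaining 3 contribute 0. Total contributed: 28.
The restocking fund pays out 4.2 × 28 = 117.60 in total (split across the unequal shares, but the aggregate is all that matters for the group sum).
The 3 free-riders keep 14 each, adding 42. Group total = 42 + 117.60 = 159.60.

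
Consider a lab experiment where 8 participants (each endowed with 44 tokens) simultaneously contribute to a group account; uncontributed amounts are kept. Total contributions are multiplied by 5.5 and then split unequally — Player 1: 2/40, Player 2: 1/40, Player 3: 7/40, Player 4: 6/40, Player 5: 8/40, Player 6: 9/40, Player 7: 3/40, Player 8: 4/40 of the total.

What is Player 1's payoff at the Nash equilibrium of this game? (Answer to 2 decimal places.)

68.20 tokens

A player with share s gets back 5.5·s per unit contributed, so full contribution is dominant for anyone with s > 1/5.5 = 0.1818 and zero contribution is dominant for anyone below.
Player 5 and Player 6 are above the threshold, contributing 44 each; the remaining 6 contribute 0. Total contributed: 88.
Player 1 keeps 44 and receives 5.5 × 88 × 2/40 = 24.20 from the group account, for a payoff of 68.20.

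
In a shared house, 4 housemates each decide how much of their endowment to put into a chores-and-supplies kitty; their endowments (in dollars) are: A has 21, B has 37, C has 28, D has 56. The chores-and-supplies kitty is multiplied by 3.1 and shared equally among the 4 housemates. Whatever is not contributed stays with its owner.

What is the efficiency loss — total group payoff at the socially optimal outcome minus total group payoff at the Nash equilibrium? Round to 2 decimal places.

298.20 dollars

The private return per contributed unit is 3.1/4 = 0.7750 < 1 for every player regardless of endowment, so the Nash equilibrium is zero contribution and the group total is Σ E_j = 21 + 37 + 28 + 56 = 142.
Each contributed unit returns 3.100 to the group, so the social optimum is full contribution by everyone: group total = 3.100 × 142 = 440.20.
Efficiency loss = (3.100 − 1) × 142 = 298.20.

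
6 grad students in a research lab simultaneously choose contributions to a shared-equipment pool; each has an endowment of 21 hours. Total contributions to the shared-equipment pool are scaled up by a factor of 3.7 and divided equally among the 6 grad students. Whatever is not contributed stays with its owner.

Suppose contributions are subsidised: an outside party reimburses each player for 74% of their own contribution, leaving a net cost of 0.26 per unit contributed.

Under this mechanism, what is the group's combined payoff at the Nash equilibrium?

559.44 hours

The effective private return per unit is now (3.7/6) / 0.26 = 2.3718 > 1, so every player's dominant strategy flips to full contribution.
At the Nash equilibrium everyone contributes 21. Group total payoff = 6 × (21 × 0.74 + 3.7 × 21) = 559.44.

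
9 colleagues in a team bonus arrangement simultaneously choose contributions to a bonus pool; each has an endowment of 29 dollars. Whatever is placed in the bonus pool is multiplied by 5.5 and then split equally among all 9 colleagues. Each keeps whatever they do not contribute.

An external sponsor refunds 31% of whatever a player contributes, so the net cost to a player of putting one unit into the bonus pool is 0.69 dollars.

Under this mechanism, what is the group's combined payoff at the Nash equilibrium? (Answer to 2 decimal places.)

261.00 dollars

Even with the mechanism, each unit contributed returns only (5.5/9) / 0.69 = 0.8857 per unit of net cost, so contributing nothing is still dominant.
Everyone keeps their endowment and the group total is 9 × 29 = 261.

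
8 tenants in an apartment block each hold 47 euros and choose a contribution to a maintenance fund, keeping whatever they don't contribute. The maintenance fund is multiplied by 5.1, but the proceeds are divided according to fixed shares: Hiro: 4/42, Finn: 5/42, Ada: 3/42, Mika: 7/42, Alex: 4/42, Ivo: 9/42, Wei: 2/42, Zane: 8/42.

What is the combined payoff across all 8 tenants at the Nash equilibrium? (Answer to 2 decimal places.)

A player with share s gets back 5.1·s per unit contributed, so full contribution is dominant for anyone with s > 1/5.1 = 0.1961 and zero contribution is dominant for anyone below.
The only share above 0.1961 is Ivo's 9/42, contributing 47; the remaining 7 contribute 0. Total contributed: 47.
The maintenance fund pays out 5.1 × 47 = 239.70 in total (split across the unequal shares, but the aggregate is all that matters for the group sum).
The 7 free-riders keep 47 each, adding 329. Group total = 329 + 239.70 = 568.70.

568.70 euros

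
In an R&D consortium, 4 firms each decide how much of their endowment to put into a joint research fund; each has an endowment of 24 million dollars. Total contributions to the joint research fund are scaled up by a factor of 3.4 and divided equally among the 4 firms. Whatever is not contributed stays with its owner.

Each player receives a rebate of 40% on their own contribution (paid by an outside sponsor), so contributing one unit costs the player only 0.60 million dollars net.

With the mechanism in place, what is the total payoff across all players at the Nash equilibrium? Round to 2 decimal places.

With the mechanism, a contributed unit returns (3.4/4) / 0.60 = 1.4167 per unit of net cost to the contributor — now above 1 — so contributing fully is weakly dominant for every player.
At the Nash equilibrium everyone contributes 24. Group total payoff = 4 × (24 × 0.40 + 3.4 × 24) = 364.80.

364.80 million dollars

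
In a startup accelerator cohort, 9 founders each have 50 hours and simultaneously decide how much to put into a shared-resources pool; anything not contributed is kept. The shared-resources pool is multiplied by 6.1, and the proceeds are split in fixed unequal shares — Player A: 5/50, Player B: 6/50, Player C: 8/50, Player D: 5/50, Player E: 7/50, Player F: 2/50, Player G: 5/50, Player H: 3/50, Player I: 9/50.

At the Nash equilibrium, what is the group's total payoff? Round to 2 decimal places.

A player with share s gets back 6.1·s per unit contributed, so full contribution is dominant for anyone with s > 1/6.1 = 0.1639 and zero contribution is dominant for anyone below.
Only Player I (9/50) clears that bar, contributing 50; the remaining 8 contribute 0. Total contributed: 50.
The shared-resources pool pays out 6.1 × 50 = 305.00 in total (split across the unequal shares, but the aggregate is all that matters for the group sum).
The 8 free-riders keep 50 each, adding 400. Group total = 400 + 305.00 = 705.00.

705.00 hours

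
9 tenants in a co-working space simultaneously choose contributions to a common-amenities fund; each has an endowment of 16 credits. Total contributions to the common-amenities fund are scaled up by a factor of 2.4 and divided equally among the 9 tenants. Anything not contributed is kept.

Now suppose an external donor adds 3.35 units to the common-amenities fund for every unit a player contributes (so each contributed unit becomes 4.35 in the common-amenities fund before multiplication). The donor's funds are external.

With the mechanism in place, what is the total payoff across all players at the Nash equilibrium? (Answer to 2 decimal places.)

1503.36 credits

Under the mechanism each unit contributed yields 2.4 × 4.35 / 9 = 1.1600 back to its contributor per unit of net cost, which exceeds 1, making full contribution the dominant choice for everyone.
At the Nash equilibrium everyone contributes 16. Group total payoff = 2.4 × 4.35 × 144 = 1503.36.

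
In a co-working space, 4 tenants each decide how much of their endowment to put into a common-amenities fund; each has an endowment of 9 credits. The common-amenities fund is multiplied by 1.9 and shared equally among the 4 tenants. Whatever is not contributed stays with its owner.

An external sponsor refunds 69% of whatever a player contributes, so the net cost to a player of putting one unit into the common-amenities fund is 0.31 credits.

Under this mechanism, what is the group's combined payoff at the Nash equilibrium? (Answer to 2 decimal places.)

The effective private return per unit is now (1.9/4) / 0.31 = 1.5323 > 1, so every player's dominant strategy flips to full contribution.
So the Nash equilibrium is full contribution by all 4; the group earns 4 × (9 × 0.69 + 1.9 × 9) = 93.24.

93.24 credits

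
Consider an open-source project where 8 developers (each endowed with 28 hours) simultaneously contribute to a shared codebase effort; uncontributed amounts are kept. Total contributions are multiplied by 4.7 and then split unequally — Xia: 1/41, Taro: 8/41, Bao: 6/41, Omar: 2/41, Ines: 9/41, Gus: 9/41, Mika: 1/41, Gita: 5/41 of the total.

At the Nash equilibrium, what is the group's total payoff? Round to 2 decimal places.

431.20 hours

A player with share s gets back 4.7·s per unit contributed, so full contribution is dominant for anyone with s > 1/4.7 = 0.2128 and zero contribution is dominant for anyone below.
The shares above 0.2128 belong to Ines and Gus, contributing 28 each; the remaining 6 contribute 0. Total contributed: 56.
The shared codebase effort pays out 4.7 × 56 = 263.20 in total (split across the unequal shares, but the aggregate is all that matters for the group sum).
The 6 free-riders keep 28 each, adding 168. Group total = 168 + 263.20 = 431.20.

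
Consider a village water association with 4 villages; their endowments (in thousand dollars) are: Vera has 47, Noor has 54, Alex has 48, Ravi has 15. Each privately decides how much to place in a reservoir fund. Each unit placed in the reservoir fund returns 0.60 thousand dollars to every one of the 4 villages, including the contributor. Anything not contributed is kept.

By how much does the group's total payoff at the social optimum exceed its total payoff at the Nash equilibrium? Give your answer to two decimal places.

The private return per contributed unit is 0.60 < 1 for everyone, so the Nash equilibrium is zero contribution and the group total is Σ E_j = 47 + 54 + 48 + 15 = 164.
Each contributed unit returns 2.400 to the group, so the social optimum is full contribution by everyone: group total = 2.400 × 164 = 393.60.
Efficiency loss = (2.400 − 1) × 164 = 229.60.

229.60 thousand dollars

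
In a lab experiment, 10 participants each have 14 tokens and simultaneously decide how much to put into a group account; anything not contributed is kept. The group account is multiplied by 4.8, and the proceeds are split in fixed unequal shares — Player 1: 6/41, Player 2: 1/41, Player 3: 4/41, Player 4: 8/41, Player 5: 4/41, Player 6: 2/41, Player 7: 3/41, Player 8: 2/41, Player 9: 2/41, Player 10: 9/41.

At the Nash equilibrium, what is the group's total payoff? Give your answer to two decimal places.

193.20 tokens

Player j's private return per contributed unit is 4.8 × (j's share). Contributing is weakly dominant for j when that share is at least 1/4.8 = 0.2083, and contributing 0 is dominant otherwise.
Player 10 alone (share 9/41) is above the threshold, contributing 14; the remaining 9 contribute 0. Total contributed: 14.
The group account pays out 4.8 × 14 = 67.20 in total (split across the unequal shares, but the aggregate is all that matters for the group sum).
The 9 free-riders keep 14 each, adding 126. Group total = 126 + 67.20 = 193.20.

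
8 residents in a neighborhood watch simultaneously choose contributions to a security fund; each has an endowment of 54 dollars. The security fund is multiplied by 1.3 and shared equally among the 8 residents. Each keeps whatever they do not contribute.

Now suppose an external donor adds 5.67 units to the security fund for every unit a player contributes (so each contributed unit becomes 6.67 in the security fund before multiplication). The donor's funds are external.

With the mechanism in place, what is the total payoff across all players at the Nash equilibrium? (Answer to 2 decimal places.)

With the mechanism, a contributed unit returns 1.3 × 6.67 / 8 = 1.0839 per unit of net cost to the contributor — now above 1 — so contributing fully is weakly dominant for every player.
At the Nash equilibrium everyone contributes 54. Group total payoff = 1.3 × 6.67 × 432 = 3745.87.

3745.87 dollars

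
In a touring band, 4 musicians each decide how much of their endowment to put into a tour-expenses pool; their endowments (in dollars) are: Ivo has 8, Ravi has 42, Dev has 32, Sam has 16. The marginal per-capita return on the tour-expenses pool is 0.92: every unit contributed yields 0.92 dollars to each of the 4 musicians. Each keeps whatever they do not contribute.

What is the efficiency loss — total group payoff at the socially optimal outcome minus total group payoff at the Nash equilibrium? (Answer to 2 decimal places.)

The private return per contributed unit is 0.92 < 1 for everyone, so the Nash equilibrium is zero contribution and the group total is Σ E_j = 8 + 42 + 32 + 16 = 98.
Each contributed unit returns 3.680 to the group, so the social optimum is full contribution by everyone: group total = 3.680 × 98 = 360.64.
Efficiency loss = (3.680 − 1) × 98 = 262.64.

262.64 dollars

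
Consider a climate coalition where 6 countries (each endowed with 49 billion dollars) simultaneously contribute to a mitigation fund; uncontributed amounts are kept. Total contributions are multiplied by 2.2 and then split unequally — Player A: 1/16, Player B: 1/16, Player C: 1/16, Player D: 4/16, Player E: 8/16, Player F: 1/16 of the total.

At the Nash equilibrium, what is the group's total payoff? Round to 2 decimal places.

352.80 billion dollars

A player with share s gets back 2.2·s per unit contributed, so full contribution is dominant for anyone with s > 1/2.2 = 0.4545 and zero contribution is dominant for anyone below.
The only share above 0.4545 is Player E's 8/16, contributing 49; the remaining 5 contribute 0. Total contributed: 49.
The mitigation fund pays out 2.2 × 49 = 107.80 in total (split across the unequal shares, but the aggregate is all that matters for the group sum).
The 5 free-riders keep 49 each, adding 245. Group total = 245 + 107.80 = 352.80.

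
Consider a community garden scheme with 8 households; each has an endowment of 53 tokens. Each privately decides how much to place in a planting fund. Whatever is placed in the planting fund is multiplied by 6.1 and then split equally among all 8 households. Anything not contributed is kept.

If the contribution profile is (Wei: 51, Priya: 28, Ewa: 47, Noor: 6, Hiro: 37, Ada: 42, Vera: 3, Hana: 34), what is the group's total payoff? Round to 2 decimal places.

Total contributed: 51 + 28 + 47 + 6 + 37 + 42 + 3 + 34 = 248; total kept: 8 × 53 − 248 = 176.
The planting fund pays out 6.1 × 248 = 1512.80 in aggregate.
Group total = 176 + 1512.80 = 1688.80.

1688.80 tokens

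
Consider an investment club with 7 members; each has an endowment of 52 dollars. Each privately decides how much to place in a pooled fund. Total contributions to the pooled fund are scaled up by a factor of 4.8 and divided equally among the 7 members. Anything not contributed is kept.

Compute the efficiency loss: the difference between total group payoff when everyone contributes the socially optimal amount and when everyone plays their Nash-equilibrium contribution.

Each contributed unit returns 4.8/7 = 0.6857 to its contributor — below 1 — so contributing 0 is dominant for every player. At the Nash equilibrium everyone keeps their 52, and the group total is 7 × 52 = 364.
Each contributed unit returns 4.800 to the group as a whole (0.6857 to each of 7 players), which exceeds 1, so the social optimum is full contribution: group total = 4.800 × 364 = 1747.20.
Efficiency loss = 1747.20 − 364 = 1383.20.

1383.20 dollars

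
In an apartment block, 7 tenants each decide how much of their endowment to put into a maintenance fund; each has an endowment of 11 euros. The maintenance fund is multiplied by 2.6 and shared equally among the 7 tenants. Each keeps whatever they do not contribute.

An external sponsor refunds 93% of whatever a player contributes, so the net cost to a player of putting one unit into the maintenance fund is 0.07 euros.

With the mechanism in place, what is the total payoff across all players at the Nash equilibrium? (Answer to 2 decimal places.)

Under the mechanism each unit contributed yields (2.6/7) / 0.07 = 5.3061 back to its contributor per unit of net cost, which exceeds 1, making full contribution the dominant choice for everyone.
At the Nash equilibrium everyone contributes 11. Group total payoff = 7 × (11 × 0.93 + 2.6 × 11) = 271.81.

271.81 euros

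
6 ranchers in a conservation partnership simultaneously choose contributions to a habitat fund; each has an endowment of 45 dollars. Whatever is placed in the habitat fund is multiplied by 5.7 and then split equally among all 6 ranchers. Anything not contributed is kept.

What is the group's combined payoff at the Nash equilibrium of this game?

Each contributed unit returns 5.7/6 = 0.9500 to its contributor — below 1 — so contributing 0 is dominant for every player. At the Nash equilibrium everyone keeps their 45, and the group total is 6 × 45 = 270.

270.00 dollars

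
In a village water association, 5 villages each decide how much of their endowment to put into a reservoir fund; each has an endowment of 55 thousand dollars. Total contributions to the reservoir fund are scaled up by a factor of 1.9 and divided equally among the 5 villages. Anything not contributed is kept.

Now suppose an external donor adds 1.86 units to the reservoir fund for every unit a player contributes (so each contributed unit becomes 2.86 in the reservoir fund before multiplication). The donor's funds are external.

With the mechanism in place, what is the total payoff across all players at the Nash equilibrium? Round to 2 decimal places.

1494.35 thousand dollars

The effective private return per unit is now 1.9 × 2.86 / 5 = 1.0868 > 1, so every player's dominant strategy flips to full contribution.
At the Nash equilibrium everyone contributes 55. Group total payoff = 1.9 × 2.86 × 275 = 1494.35.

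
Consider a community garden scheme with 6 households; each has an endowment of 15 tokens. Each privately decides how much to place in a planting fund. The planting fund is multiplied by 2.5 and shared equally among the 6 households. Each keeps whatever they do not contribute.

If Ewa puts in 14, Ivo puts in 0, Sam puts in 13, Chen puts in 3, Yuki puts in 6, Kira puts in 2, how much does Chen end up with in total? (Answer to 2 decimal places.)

27.83 tokens

Total contributed: 14 + 0 + 13 + 3 + 6 + 2 = 38.
Each receives 2.5 × 38 / 6 = 15.83 from the planting fund.
Chen keeps 15 − 3 = 12, so Chen's payoff is 12 + 15.83 = 27.83.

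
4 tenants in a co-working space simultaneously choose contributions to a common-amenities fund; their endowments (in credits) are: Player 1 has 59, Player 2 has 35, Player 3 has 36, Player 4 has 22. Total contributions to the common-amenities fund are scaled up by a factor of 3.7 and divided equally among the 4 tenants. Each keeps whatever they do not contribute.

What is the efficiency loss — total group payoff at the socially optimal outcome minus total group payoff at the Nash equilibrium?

410.40 credits

The private return per contributed unit is 3.7/4 = 0.9250 < 1 for every player regardless of endowment, so the Nash equilibrium is zero contribution and the group total is Σ E_j = 59 + 35 + 36 + 22 = 152.
Each contributed unit returns 3.700 to the group, so the social optimum is full contribution by everyone: group total = 3.700 × 152 = 562.40.
Efficiency loss = (3.700 − 1) × 152 = 410.40.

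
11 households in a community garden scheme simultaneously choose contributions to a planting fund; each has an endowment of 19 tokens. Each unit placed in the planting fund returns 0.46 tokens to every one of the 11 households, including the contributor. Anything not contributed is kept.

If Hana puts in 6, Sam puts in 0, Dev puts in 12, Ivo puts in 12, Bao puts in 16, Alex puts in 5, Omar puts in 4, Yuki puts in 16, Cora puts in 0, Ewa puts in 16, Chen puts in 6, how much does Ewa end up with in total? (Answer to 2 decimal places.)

45.78 tokens

Total contributed: 6 + 0 + 12 + 12 + 16 + 5 + 4 + 16 + 0 + 16 + 6 = 93.
Each receives 0.46 × 93 = 42.78 from the planting fund.
Ewa keeps 19 − 16 = 3, so Ewa's payoff is 3 + 42.78 = 45.78.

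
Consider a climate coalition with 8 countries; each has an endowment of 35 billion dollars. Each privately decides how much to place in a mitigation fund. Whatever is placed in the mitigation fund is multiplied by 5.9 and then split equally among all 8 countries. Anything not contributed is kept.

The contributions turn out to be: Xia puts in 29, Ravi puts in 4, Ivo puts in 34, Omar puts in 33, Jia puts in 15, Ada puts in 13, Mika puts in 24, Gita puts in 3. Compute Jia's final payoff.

134.31 billion dollars

Total contributed: 29 + 4 + 34 + 33 + 15 + 13 + 24 + 3 = 155.
Each receives 5.9 × 155 / 8 = 114.31 from the mitigation fund.
Jia keeps 35 − 15 = 20, so Jia's payoff is 20 + 114.31 = 134.31.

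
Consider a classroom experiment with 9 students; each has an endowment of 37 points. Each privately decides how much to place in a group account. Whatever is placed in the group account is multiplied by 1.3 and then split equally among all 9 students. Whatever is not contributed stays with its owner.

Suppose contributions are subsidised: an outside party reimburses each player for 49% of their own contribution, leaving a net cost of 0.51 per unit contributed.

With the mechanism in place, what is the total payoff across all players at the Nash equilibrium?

333.00 points

With the mechanism, a contributed unit returns (1.3/9) / 0.51 = 0.2832 per unit of net cost — still below 1 — so contributing 0 remains dominant for every player.
At the Nash equilibrium no one contributes; group total payoff = 9 × 37 = 333.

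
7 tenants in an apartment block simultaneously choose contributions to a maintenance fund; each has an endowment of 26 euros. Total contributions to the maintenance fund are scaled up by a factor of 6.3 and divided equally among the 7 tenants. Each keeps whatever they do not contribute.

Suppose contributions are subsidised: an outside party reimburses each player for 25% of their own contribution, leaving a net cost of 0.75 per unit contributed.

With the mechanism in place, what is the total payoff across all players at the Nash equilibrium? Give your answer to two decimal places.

The effective private return per unit is now (6.3/7) / 0.75 = 1.2000 > 1, so every player's dominant strategy flips to full contribution.
So the Nash equilibrium is full contribution by all 7; the group earns 7 × (26 × 0.25 + 6.3 × 26) = 1192.10.

1192.10 euros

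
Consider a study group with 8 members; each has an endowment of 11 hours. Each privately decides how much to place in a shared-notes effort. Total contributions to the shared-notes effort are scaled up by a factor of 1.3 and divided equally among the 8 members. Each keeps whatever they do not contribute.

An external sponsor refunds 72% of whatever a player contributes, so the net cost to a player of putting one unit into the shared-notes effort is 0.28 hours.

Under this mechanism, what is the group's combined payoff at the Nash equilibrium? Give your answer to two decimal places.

88.00 hours

The effective private return is (1.3/8) / 0.28 = 0.5804, which is still under 1, so the mechanism doesn't change anyone's dominant strategy: zero contribution.
Everyone keeps their endowment and the group total is 8 × 11 = 88.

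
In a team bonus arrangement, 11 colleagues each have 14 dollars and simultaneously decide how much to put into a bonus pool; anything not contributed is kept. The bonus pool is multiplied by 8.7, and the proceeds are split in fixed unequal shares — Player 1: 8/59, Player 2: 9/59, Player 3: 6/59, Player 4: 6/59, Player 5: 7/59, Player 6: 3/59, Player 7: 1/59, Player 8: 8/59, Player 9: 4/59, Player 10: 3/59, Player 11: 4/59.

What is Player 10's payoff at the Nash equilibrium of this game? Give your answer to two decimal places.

A player with share s gets back 8.7·s per unit contributed, so full contribution is dominant for anyone with s > 1/8.7 = 0.1149 and zero contribution is dominant for anyone below.
Player 1, Player 2, Player 5 and Player 8 are above the threshold, contributing 14 each; the remaining 7 contribute 0. Total contributed: 56.
Player 10 keeps 14 and receives 8.7 × 56 × 3/59 = 24.77 from the bonus pool, for a payoff of 38.77.

38.77 dollars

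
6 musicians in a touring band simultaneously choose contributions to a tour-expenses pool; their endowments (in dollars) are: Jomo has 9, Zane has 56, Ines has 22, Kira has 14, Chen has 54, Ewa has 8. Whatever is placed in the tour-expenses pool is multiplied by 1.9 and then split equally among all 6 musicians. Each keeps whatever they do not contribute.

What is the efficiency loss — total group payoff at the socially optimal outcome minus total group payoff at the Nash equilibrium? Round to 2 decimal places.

The private return per contributed unit is 1.9/6 = 0.3167 < 1 for every player regardless of endowment, so the Nash equilibrium is zero contribution and the group total is Σ E_j = 9 + 56 + 22 + 14 + 54 + 8 = 163.
Each contributed unit returns 1.900 to the group, so the social optimum is full contribution by everyone: group total = 1.900 × 163 = 309.70.
Efficiency loss = (1.900 − 1) × 163 = 146.70.

146.70 dollars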